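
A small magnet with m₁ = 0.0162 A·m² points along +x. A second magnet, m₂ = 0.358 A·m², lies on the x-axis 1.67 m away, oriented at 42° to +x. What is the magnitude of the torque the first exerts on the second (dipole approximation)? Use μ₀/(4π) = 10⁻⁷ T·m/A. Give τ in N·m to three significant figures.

τ ≈ 1.67×10⁻¹⁰ N·m

Dipole B is on the axis of dipole A, so B₁ there is axial: B₁ = (μ₀/4π)·2m₁/r³ along +x.
B₁ = 2(10⁻⁷)(0.0162)/(1.67)³ = 6.957×10⁻¹⁰ T.
τ = m₂ B₁ sinθ.
τ = (0.358)(6.957×10⁻¹⁰)·sin42° = 1.666×10⁻¹⁰ N·m.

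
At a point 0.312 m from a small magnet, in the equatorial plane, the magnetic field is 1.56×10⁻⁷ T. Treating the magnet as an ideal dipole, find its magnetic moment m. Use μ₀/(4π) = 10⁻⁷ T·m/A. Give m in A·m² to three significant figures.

In the equatorial plane B = (μ₀/4π)·m/r³, so m = Br³·4π/(μ₀).
m = (1.56×10⁻⁷)·(0.312)³ / (10⁻⁷) = 0.04738 A·m².

m ≈ 0.0474 A·m²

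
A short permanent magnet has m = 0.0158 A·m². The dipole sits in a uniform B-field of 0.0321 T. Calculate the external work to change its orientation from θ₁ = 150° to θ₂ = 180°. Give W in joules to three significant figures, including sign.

W ≈ 6.79×10⁻⁵ J

W_ext = ΔU = −mB cosθ₂ + mB cosθ₁ = mB(cosθ₁ − cosθ₂).
W = (0.0158)(0.0321)·(cos150° − cos180°) = (5.072×10⁻⁴)·(+0.1340) = 6.795×10⁻⁵ J.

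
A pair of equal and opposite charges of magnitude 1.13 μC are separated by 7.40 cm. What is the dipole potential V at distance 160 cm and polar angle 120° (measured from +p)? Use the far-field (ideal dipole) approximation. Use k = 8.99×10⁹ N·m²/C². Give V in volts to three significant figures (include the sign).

V ≈ -147 V

Dipole moment p = qd = (1.13×10⁻⁶ C)(0.0740 m) = 8.362×10⁻⁸ C·m.
The dipole potential is V = kp cosθ / r².
V = (8.99×10⁹)(8.362×10⁻⁸)·cos120° / (1.60)² = -146.8 V.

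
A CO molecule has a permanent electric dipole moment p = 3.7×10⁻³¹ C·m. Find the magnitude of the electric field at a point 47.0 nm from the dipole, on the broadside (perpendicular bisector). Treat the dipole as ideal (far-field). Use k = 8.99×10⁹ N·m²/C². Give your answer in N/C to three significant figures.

E ≈ 32.0 N/C

In the equatorial plane E = kp/r³.
E = (8.99×10⁹)(3.70×10⁻³¹) / (4.70×10⁻⁸)³ = 32.04 N/C.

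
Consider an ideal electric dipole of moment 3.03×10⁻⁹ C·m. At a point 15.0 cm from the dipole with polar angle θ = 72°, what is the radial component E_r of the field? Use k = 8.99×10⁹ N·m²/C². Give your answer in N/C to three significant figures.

E_r ≈ 4990 N/C

For a dipole, E_r = (2kp cosθ)/r³.
kp/r³ = (8.99×10⁹)(3.03×10⁻⁹)/(0.150)³ = 8071 N/C.
E_r = 2·8071·cos72° = 4988 N/C.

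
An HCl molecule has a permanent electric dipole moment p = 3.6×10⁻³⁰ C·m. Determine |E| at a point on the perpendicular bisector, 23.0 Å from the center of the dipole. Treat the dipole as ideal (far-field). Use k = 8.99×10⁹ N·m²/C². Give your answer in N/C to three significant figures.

In the equatorial plane E = kp/r³.
E = (8.99×10⁹)(3.60×10⁻³⁰) / (2.30×10⁻⁹)³ = 2.660×10⁶ N/C.

E ≈ 2.66×10⁶ N/C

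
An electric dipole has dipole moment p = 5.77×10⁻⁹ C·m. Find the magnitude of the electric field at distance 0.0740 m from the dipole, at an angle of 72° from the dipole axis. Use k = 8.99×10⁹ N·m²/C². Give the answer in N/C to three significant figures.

At angle θ the dipole field magnitude is E = (kp/r³)·√(1 + 3cos²θ).
kp/r³ = (8.99×10⁹)(5.77×10⁻⁹) / (0.0740)³ = 1.280×10⁵ N/C.
√(1 + 3cos²72°) = √(1 + 3·0.0955) = √1.2865 ≈ 1.1342.
E ≈ 1.280×10⁵ × 1.134 = 1.452×10⁵ N/C.

E ≈ 1.45×10⁵ N/C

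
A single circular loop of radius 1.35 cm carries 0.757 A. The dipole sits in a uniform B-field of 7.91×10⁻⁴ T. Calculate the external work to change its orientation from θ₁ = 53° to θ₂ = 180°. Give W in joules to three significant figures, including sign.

Magnetic moment m = IA = Iπa² = (0.757)·π·(0.0135)² = 4.334×10⁻⁴ A·m².
W_ext = ΔU = −mB cosθ₂ + mB cosθ₁ = mB(cosθ₁ − cosθ₂).
W = (4.334×10⁻⁴)(7.91×10⁻⁴)·(cos53° − cos180°) = (3.428×10⁻⁷)·(+1.6018) = 5.491×10⁻⁷ J.

W ≈ 5.49×10⁻⁷ J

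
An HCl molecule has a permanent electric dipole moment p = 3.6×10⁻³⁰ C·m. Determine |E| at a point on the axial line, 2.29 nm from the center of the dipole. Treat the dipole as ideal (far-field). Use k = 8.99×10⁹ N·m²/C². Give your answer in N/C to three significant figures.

On the dipole axis E = 2kp/r³.
E = 2·(8.99×10⁹)(3.60×10⁻³⁰) / (2.29×10⁻⁹)³ = 5.390×10⁶ N/C.

E ≈ 5.39×10⁶ N/C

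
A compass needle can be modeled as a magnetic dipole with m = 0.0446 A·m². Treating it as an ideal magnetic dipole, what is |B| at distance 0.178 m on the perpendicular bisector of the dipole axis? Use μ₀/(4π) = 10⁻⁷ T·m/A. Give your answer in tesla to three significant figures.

In the equatorial plane B = (μ₀/4π)·m/r³ (half the axial value).
B = (10⁻⁷)·(0.0446) / (0.178)³ = 7.908×10⁻⁷ T.

B ≈ 7.91×10⁻⁷ T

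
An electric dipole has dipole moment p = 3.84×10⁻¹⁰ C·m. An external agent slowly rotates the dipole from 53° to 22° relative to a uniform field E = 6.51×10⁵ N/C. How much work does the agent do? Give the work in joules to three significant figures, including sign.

W_ext = ΔU = U(θ₂) − U(θ₁) = −pE cosθ₂ − (−pE cosθ₁) = pE(cosθ₁ − cosθ₂).
W = (3.84×10⁻¹⁰)(6.51×10⁵)·(cos53° − cos22°) = (2.500×10⁻⁴)·(-0.3254) = -8.134×10⁻⁵ J.

W ≈ -8.13×10⁻⁵ J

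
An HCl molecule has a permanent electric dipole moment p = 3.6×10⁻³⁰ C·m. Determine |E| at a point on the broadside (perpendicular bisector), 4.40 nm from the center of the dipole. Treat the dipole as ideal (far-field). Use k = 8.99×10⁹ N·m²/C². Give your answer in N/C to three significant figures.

In the equatorial plane E = kp/r³.
E = (8.99×10⁹)(3.60×10⁻³⁰) / (4.40×10⁻⁹)³ = 3.799×10⁵ N/C.

E ≈ 3.80×10⁵ N/C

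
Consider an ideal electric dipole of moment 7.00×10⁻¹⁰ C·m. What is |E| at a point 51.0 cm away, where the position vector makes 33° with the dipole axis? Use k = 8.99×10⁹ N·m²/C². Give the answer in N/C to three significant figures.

At angle θ the dipole field magnitude is E = (kp/r³)·√(1 + 3cos²θ).
kp/r³ = (8.99×10⁹)(7.00×10⁻¹⁰) / (0.510)³ = 47.44 N/C.
√(1 + 3cos²33°) = √(1 + 3·0.7034) = √3.1101 ≈ 1.7635.
E ≈ 47.44 × 1.764 = 83.66 N/C.

E ≈ 83.7 N/C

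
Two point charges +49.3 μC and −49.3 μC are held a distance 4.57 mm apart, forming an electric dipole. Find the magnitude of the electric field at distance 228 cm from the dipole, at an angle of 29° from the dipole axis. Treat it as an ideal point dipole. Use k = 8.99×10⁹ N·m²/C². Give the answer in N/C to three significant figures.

E ≈ 310 N/C

Dipole moment p = qd = (4.93×10⁻⁵ C)(0.00457 m) = 2.253×10⁻⁷ C·m.
At angle θ the dipole field magnitude is E = (kp/r³)·√(1 + 3cos²θ).
kp/r³ = (8.99×10⁹)(2.253×10⁻⁷) / (2.28)³ = 170.9 N/C.
√(1 + 3cos²29°) = √(1 + 3·0.7650) = √3.2949 ≈ 1.8152.
E ≈ 170.9 × 1.815 = 310.2 N/C.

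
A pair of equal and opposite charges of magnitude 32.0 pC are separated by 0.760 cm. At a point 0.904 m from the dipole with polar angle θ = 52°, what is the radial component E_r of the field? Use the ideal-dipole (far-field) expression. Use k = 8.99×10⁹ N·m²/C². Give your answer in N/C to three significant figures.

Dipole moment p = qd = (3.20×10⁻¹¹ C)(0.00760 m) = 2.432×10⁻¹³ C·m.
For a dipole, E_r = (2kp cosθ)/r³.
kp/r³ = (8.99×10⁹)(2.432×10⁻¹³)/(0.904)³ = 0.002959 N/C.
E_r = 2·0.002959·cos52° = 0.003644 N/C.

E_r ≈ 0.00364 N/C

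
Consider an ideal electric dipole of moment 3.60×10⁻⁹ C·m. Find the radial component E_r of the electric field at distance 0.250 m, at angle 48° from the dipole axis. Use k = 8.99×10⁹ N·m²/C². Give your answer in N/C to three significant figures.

For a dipole, E_r = (2kp cosθ)/r³.
kp/r³ = (8.99×10⁹)(3.60×10⁻⁹)/(0.250)³ = 2071 N/C.
E_r = 2·2071·cos48° = 2772 N/C.

E_r ≈ 2770 N/C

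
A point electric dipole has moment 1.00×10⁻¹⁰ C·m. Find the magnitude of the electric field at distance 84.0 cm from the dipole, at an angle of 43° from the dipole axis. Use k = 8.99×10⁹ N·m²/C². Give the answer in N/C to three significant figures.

At angle θ the dipole field magnitude is E = (kp/r³)·√(1 + 3cos²θ).
kp/r³ = (8.99×10⁹)(1.00×10⁻¹⁰) / (0.840)³ = 1.517 N/C.
√(1 + 3cos²43°) = √(1 + 3·0.5349) = √2.6046 ≈ 1.6139.
E ≈ 1.517 × 1.614 = 2.448 N/C.

E ≈ 2.45 N/C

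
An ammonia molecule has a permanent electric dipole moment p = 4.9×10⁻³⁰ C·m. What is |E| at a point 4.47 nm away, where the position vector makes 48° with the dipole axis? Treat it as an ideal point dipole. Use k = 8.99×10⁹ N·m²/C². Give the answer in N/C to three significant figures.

At angle θ the dipole field magnitude is E = (kp/r³)·√(1 + 3cos²θ).
kp/r³ = (8.99×10⁹)(4.90×10⁻³⁰) / (4.47×10⁻⁹)³ = 4.932×10⁵ N/C.
√(1 + 3cos²48°) = √(1 + 3·0.4477) = √2.3432 ≈ 1.5308.
E ≈ 4.932×10⁵ × 1.531 = 7.550×10⁵ N/C.

E ≈ 7.55×10⁵ N/C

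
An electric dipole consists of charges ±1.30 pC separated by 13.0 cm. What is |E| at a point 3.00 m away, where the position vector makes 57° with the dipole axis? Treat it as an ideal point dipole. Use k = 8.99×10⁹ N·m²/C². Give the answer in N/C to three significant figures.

E ≈ 7.74×10⁻⁵ N/C

Dipole moment p = qd = (1.30×10⁻¹² C)(0.130 m) = 1.69×10⁻¹³ C·m.
At angle θ the dipole field magnitude is E = (kp/r³)·√(1 + 3cos²θ).
kp/r³ = (8.99×10⁹)(1.69×10⁻¹³) / (3.00)³ = 5.627×10⁻⁵ N/C.
√(1 + 3cos²57°) = √(1 + 3·0.2966) = √1.8899 ≈ 1.3747.
E ≈ 5.627×10⁻⁵ × 1.375 = 7.736×10⁻⁵ N/C.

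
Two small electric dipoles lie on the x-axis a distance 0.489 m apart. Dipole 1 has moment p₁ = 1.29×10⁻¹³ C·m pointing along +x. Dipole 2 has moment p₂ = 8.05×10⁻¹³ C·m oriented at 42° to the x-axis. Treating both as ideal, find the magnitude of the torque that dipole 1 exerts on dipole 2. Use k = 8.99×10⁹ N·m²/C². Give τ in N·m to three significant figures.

The second dipole sits on the axis of the first, so the field there is axial: E₁ = 2kp₁/r³ along +x.
E₁ = 2(8.99×10⁹)(1.29×10⁻¹³)/(0.489)³ = 0.01984 N/C.
Torque on the second dipole: τ = p₂ E₁ sinθ.
τ = (8.05×10⁻¹³)(0.01984)·sin42° = 1.068×10⁻¹⁴ N·m.

τ ≈ 1.07×10⁻¹⁴ N·m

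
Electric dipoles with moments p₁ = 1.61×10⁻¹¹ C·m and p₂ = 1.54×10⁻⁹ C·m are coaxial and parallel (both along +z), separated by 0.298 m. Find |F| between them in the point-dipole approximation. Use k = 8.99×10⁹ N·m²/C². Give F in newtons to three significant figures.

On-axis field of dipole 1 at distance r: E = 2kp₁/r³. Force on dipole 2 is F = p₂·dE/dr (gradient along axis).
dE/dr = −6kp₁/r⁴, so |F| = 6kp₁p₂/r⁴ (attractive for aligned moments).
F = 6(8.99×10⁹)(1.61×10⁻¹¹)(1.54×10⁻⁹)/(0.298)⁴ = 1.696×10⁻⁷ N.

F ≈ 1.70×10⁻⁷ N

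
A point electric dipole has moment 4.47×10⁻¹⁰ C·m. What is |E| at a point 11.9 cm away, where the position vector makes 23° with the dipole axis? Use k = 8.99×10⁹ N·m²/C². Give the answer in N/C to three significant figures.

At angle θ the dipole field magnitude is E = (kp/r³)·√(1 + 3cos²θ).
kp/r³ = (8.99×10⁹)(4.47×10⁻¹⁰) / (0.119)³ = 2385 N/C.
√(1 + 3cos²23°) = √(1 + 3·0.8473) = √3.5420 ≈ 1.8820.
E ≈ 2385 × 1.882 = 4488 N/C.

E ≈ 4490 N/C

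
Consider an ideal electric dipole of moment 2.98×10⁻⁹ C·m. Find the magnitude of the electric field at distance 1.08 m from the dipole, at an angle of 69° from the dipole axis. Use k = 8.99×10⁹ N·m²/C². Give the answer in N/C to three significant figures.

E ≈ 25.0 N/C

At angle θ the dipole field magnitude is E = (kp/r³)·√(1 + 3cos²θ).
kp/r³ = (8.99×10⁹)(2.98×10⁻⁹) / (1.08)³ = 21.27 N/C.
√(1 + 3cos²69°) = √(1 + 3·0.1284) = √1.3853 ≈ 1.1770.
E ≈ 21.27 × 1.177 = 25.03 N/C.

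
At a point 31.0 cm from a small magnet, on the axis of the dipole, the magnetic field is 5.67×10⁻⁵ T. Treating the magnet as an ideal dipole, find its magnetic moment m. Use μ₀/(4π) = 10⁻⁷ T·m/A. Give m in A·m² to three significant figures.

m ≈ 8.45 A·m²

On axis B = (μ₀/4π)·2m/r³, so m = Br³·4π/(μ₀·2).
m = (5.67×10⁻⁵)·(0.310)³ / (2·10⁻⁷) = 8.446 A·m².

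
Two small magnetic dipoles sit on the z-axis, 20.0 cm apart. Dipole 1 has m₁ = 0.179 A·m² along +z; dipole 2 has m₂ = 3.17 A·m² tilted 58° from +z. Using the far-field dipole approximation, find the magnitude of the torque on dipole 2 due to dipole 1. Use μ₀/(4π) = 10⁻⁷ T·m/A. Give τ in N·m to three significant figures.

τ ≈ 1.20×10⁻⁵ N·m

Dipole B is on the axis of dipole A, so B₁ there is axial: B₁ = (μ₀/4π)·2m₁/r³ along +z.
B₁ = 2(10⁻⁷)(0.179)/(0.200)³ = 4.475×10⁻⁶ T.
τ = m₂ B₁ sinθ.
τ = (3.17)(4.475×10⁻⁶)·sin58° = 1.203×10⁻⁵ N·m.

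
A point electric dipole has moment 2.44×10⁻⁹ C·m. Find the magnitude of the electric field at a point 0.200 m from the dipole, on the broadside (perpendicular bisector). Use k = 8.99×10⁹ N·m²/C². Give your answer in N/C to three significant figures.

In the equatorial plane E = kp/r³.
E = (8.99×10⁹)(2.44×10⁻⁹) / (0.200)³ = 2742 N/C.

E ≈ 2740 N/C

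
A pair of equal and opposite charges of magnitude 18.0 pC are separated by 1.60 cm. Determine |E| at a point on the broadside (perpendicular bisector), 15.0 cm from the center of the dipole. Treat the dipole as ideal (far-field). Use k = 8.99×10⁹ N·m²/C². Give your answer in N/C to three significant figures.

Dipole moment p = qd = (1.80×10⁻¹¹ C)(0.0160 m) = 2.88×10⁻¹³ C·m.
In the equatorial plane E = kp/r³.
E = (8.99×10⁹)(2.88×10⁻¹³) / (0.150)³ = 0.7671 N/C.

E ≈ 0.767 N/C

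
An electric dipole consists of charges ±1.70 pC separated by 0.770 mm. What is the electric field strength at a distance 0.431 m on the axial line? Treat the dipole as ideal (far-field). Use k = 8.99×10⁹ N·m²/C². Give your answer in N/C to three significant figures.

E ≈ 2.94×10⁻⁴ N/C

Dipole moment p = qd = (1.70×10⁻¹² C)(7.70×10⁻⁴ m) = 1.309×10⁻¹⁵ C·m.
On the dipole axis E = 2kp/r³.
E = 2·(8.99×10⁹)(1.309×10⁻¹⁵) / (0.431)³ = 2.940×10⁻⁴ N/C.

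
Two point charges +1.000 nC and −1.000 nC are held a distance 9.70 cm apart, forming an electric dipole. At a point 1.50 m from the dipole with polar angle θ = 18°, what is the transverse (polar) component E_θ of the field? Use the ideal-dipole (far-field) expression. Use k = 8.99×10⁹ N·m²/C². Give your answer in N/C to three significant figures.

Dipole moment p = qd = (1.00×10⁻⁹ C)(0.0970 m) = 9.70×10⁻¹¹ C·m.
For a dipole, E_θ = (kp sinθ)/r³.
kp/r³ = (8.99×10⁹)(9.70×10⁻¹¹)/(1.50)³ = 0.2584 N/C.
E_θ = 0.2584·sin18° = 0.07984 N/C.

E_θ ≈ 0.0798 N/C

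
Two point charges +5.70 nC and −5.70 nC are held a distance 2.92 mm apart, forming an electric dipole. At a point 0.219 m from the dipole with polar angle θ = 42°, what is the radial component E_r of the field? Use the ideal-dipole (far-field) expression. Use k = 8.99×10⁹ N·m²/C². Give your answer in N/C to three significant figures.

Dipole moment p = qd = (5.70×10⁻⁹ C)(0.00292 m) = 1.664×10⁻¹¹ C·m.
For a dipole, E_r = (2kp cosθ)/r³.
kp/r³ = (8.99×10⁹)(1.664×10⁻¹¹)/(0.219)³ = 14.24 N/C.
E_r = 2·14.24·cos42° = 21.17 N/C.

E_r ≈ 21.2 N/C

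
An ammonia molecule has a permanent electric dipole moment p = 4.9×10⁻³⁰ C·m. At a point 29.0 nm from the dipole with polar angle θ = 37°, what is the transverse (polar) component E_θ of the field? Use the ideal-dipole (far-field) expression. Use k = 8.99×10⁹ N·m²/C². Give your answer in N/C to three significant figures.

E_θ ≈ 1090 N/C

For a dipole, E_θ = (kp sinθ)/r³.
kp/r³ = (8.99×10⁹)(4.90×10⁻³⁰)/(2.90×10⁻⁸)³ = 1806 N/C.
E_θ = 1806·sin37° = 1087 N/C.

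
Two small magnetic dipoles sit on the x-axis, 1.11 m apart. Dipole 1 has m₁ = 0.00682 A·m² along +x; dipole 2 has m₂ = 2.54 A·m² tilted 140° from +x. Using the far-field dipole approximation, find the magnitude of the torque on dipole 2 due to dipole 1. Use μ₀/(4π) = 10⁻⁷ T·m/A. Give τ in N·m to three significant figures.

Dipole B is on the axis of dipole A, so B₁ there is axial: B₁ = (μ₀/4π)·2m₁/r³ along +x.
B₁ = 2(10⁻⁷)(0.00682)/(1.11)³ = 9.973×10⁻¹⁰ T.
τ = m₂ B₁ sinθ.
τ = (2.54)(9.973×10⁻¹⁰)·sin140° = 1.628×10⁻⁹ N·m.

τ ≈ 1.63×10⁻⁹ N·m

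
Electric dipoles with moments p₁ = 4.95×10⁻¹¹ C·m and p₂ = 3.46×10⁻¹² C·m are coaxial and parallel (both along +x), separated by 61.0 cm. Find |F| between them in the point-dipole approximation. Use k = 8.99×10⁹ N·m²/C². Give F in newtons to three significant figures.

On-axis field of dipole 1 at distance r: E = 2kp₁/r³. Force on dipole 2 is F = p₂·dE/dr (gradient along axis).
dE/dr = −6kp₁/r⁴, so |F| = 6kp₁p₂/r⁴ (attractive for aligned moments).
F = 6(8.99×10⁹)(4.95×10⁻¹¹)(3.46×10⁻¹²)/(0.610)⁴ = 6.672×10⁻¹¹ N.

F ≈ 6.67×10⁻¹¹ N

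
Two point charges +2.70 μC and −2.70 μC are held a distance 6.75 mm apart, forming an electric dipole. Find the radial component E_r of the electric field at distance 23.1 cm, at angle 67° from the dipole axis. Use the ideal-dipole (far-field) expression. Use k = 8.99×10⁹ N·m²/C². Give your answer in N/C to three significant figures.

Dipole moment p = qd = (2.70×10⁻⁶ C)(0.00675 m) = 1.823×10⁻⁸ C·m.
For a dipole, E_r = (2kp cosθ)/r³.
kp/r³ = (8.99×10⁹)(1.823×10⁻⁸)/(0.231)³ = 1.330×10⁴ N/C.
E_r = 2·1.330×10⁴·cos67° = 1.039×10⁴ N/C.

E_r ≈ 1.04×10⁴ N/C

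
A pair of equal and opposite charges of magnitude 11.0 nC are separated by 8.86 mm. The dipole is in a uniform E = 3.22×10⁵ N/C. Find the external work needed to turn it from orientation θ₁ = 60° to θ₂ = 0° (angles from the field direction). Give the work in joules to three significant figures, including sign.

Dipole moment p = qd = (1.10×10⁻⁸ C)(0.00886 m) = 9.746×10⁻¹¹ C·m.
W_ext = ΔU = U(θ₂) − U(θ₁) = −pE cosθ₂ − (−pE cosθ₁) = pE(cosθ₁ − cosθ₂).
W = (9.746×10⁻¹¹)(3.22×10⁵)·(cos60° − cos0°) = (3.138×10⁻⁵)·(-0.5000) = -1.569×10⁻⁵ J.

W ≈ -1.57×10⁻⁵ J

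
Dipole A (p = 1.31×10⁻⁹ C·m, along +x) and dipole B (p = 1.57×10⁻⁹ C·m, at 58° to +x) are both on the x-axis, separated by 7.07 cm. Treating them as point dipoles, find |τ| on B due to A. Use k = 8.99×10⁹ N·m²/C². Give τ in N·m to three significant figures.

The second dipole sits on the axis of the first, so the field there is axial: E₁ = 2kp₁/r³ along +x.
E₁ = 2(8.99×10⁹)(1.31×10⁻⁹)/(0.0707)³ = 6.665×10⁴ N/C.
Torque on the second dipole: τ = p₂ E₁ sinθ.
τ = (1.57×10⁻⁹)(6.665×10⁴)·sin58° = 8.874×10⁻⁵ N·m.

τ ≈ 8.87×10⁻⁵ N·m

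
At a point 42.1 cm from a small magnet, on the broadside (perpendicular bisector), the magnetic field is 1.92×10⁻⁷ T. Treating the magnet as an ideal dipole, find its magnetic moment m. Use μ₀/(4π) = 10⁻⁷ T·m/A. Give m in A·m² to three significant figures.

m ≈ 0.143 A·m²

In the equatorial plane B = (μ₀/4π)·m/r³, so m = Br³·4π/(μ₀).
m = (1.92×10⁻⁷)·(0.421)³ / (10⁻⁷) = 0.1433 A·m².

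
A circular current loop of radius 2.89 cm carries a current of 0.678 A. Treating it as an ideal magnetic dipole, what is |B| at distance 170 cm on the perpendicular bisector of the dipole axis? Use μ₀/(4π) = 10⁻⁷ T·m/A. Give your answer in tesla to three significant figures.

B ≈ 3.62×10⁻¹¹ T

Magnetic moment m = IA = Iπa² = (0.678)·π·(0.0289)² = 0.001779 A·m².
In the equatorial plane B = (μ₀/4π)·m/r³ (half the axial value).
B = (10⁻⁷)·(0.001779) / (1.70)³ = 3.621×10⁻¹¹ T.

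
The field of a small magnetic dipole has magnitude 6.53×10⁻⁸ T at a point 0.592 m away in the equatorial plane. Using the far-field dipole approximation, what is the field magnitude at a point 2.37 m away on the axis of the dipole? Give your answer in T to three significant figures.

B ≈ 2.04×10⁻⁹ T

Dipole fields scale as 1/r³ in the far field.
The axial field is twice the equatorial field at the same r, so the geometry factor is 2/1.
B₂ = B₁ · (2/1) · (r₁/r₂)³ = 6.53×10⁻⁸ · 2 · (0.592/2.37)³.
(r₁/r₂)³ = (0.2498)³ = 0.01559.
B₂ ≈ 2.035×10⁻⁹ T.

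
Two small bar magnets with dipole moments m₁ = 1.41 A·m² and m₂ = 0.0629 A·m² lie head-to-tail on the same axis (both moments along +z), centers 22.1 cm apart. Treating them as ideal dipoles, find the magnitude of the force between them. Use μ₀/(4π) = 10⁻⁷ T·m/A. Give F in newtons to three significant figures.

On-axis B of dipole 1: B = (μ₀/4π)·2m₁/r³. Force on dipole 2: F = m₂·dB/dr.
dB/dr = −(μ₀/4π)·6m₁/r⁴, so |F| = (μ₀/4π)·6m₁m₂/r⁴.
F = 6(10⁻⁷)(1.41)(0.0629)/(0.221)⁴ = 2.231×10⁻⁵ N.

F ≈ 2.23×10⁻⁵ N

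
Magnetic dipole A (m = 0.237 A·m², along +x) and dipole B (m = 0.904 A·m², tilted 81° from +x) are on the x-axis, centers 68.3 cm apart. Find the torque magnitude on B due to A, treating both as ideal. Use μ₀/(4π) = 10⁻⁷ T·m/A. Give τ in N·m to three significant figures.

Dipole B is on the axis of dipole A, so B₁ there is axial: B₁ = (μ₀/4π)·2m₁/r³ along +x.
B₁ = 2(10⁻⁷)(0.237)/(0.683)³ = 1.488×10⁻⁷ T.
τ = m₂ B₁ sinθ.
τ = (0.904)(1.488×10⁻⁷)·sin81° = 1.328×10⁻⁷ N·m.

τ ≈ 1.33×10⁻⁷ N·m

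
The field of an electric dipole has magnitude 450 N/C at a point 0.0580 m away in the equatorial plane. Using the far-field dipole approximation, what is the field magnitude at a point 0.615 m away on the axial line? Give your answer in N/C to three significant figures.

Dipole fields scale as 1/r³ in the far field.
The axial field is twice the equatorial field at the same r, so the geometry factor is 2/1.
E₂ = E₁ · (2/1) · (r₁/r₂)³ = 450 · 2 · (0.0580/0.615)³.
(r₁/r₂)³ = (0.09431)³ = 0.0008388.
E₂ ≈ 0.7549 N/C.

E ≈ 0.755 N/C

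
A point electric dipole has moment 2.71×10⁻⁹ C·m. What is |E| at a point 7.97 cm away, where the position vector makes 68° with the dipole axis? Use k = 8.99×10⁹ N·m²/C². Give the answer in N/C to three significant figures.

At angle θ the dipole field magnitude is E = (kp/r³)·√(1 + 3cos²θ).
kp/r³ = (8.99×10⁹)(2.71×10⁻⁹) / (0.0797)³ = 4.812×10⁴ N/C.
√(1 + 3cos²68°) = √(1 + 3·0.1403) = √1.4210 ≈ 1.1921.
E ≈ 4.812×10⁴ × 1.192 = 5.737×10⁴ N/C.

E ≈ 5.74×10⁴ N/C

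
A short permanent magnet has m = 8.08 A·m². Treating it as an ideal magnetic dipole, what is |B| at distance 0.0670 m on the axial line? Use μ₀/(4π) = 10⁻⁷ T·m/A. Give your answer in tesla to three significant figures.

B ≈ 0.00537 T

On axis B = (μ₀/4π)·2m/r³.
B = 2·(10⁻⁷)·(8.08) / (0.0670)³ = 0.005373 T.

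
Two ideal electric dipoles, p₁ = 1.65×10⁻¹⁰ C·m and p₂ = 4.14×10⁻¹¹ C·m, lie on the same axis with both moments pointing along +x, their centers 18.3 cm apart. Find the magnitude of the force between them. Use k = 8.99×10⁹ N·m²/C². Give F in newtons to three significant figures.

On-axis field of dipole 1 at distance r: E = 2kp₁/r³. Force on dipole 2 is F = p₂·dE/dr (gradient along axis).
dE/dr = −6kp₁/r⁴, so |F| = 6kp₁p₂/r⁴ (attractive for aligned moments).
F = 6(8.99×10⁹)(1.65×10⁻¹⁰)(4.14×10⁻¹¹)/(0.183)⁴ = 3.285×10⁻⁷ N.

F ≈ 3.29×10⁻⁷ N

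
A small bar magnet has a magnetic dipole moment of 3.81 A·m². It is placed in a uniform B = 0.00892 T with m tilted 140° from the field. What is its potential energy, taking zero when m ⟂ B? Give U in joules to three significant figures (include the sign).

U ≈ 0.0260 J

U = −m·B = −mB cosθ.
U = −(3.81)(0.00892)·cos140° = 0.02603 J.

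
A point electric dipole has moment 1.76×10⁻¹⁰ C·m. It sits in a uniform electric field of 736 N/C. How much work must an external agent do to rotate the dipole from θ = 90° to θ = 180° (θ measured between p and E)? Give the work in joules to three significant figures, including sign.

W ≈ 1.30×10⁻⁷ J

W_ext = ΔU = U(θ₂) − U(θ₁) = −pE cosθ₂ − (−pE cosθ₁) = pE(cosθ₁ − cosθ₂).
W = (1.76×10⁻¹⁰)(736)·(cos90° − cos180°) = (1.295×10⁻⁷)·(+1.0000) = 1.295×10⁻⁷ J.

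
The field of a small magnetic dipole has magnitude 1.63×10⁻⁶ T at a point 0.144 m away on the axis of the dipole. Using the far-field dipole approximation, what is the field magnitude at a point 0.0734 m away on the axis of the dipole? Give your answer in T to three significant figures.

Dipole fields scale as 1/r³ in the far field; the geometry is the same at both points.
B₂ = B₁ · (r₁/r₂)³ = 1.63×10⁻⁶ · (0.144/0.0734)³.
(r₁/r₂)³ = (1.962)³ = 7.551.
B₂ ≈ 1.231×10⁻⁵ T.

B ≈ 1.23×10⁻⁵ T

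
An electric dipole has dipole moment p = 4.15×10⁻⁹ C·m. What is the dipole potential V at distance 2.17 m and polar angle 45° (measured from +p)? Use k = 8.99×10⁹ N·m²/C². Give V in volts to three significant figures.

V ≈ 5.60 V

The dipole potential is V = kp cosθ / r².
V = (8.99×10⁹)(4.15×10⁻⁹)·cos45° / (2.17)² = 5.602 V.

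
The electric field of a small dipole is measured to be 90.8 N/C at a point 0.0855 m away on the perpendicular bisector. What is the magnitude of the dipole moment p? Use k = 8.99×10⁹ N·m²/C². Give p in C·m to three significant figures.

p ≈ 6.31×10⁻¹² C·m

In the equatorial plane E = kp/r³, so p = Er³/(k).
p = (90.8)·(0.0855)³ / (8.99×10⁹) = 6.313×10⁻¹² C·m.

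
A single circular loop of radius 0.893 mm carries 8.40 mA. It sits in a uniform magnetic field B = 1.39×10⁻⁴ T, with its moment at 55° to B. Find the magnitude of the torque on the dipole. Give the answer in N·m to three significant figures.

Magnetic moment m = IA = Iπa² = (0.00840)·π·(8.93×10⁻⁴)² = 2.104×10⁻⁸ A·m².
Torque on a magnetic dipole: τ = mB sinθ.
τ = (2.104×10⁻⁸)(1.39×10⁻⁴)·sin55° = 2.396×10⁻¹² N·m.

τ ≈ 2.40×10⁻¹² N·m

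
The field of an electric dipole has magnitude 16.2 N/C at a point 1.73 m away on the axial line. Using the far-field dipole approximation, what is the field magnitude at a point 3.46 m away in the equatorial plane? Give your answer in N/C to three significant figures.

Dipole fields scale as 1/r³ in the far field.
The axial field is twice the equatorial field at the same r, so the geometry factor is 1/2.
E₂ = E₁ · (1/2) · (r₁/r₂)³ = 16.2 · 0.5 · (1.73/3.46)³.
(r₁/r₂)³ = (0.5)³ = 0.125.
E₂ ≈ 1.012 N/C.

E ≈ 1.01 N/C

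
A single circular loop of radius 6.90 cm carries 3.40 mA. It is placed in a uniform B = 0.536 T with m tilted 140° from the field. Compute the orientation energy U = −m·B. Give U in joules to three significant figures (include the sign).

Magnetic moment m = IA = Iπa² = (0.00340)·π·(0.0690)² = 5.085×10⁻⁵ A·m².
U = −m·B = −mB cosθ.
U = −(5.085×10⁻⁵)(0.536)·cos140° = 2.088×10⁻⁵ J.

U ≈ 2.09×10⁻⁵ J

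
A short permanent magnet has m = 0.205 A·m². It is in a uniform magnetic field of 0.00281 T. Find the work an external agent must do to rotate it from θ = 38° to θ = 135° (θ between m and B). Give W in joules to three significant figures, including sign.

W ≈ 8.61×10⁻⁴ J

W_ext = ΔU = −mB cosθ₂ + mB cosθ₁ = mB(cosθ₁ − cosθ₂).
W = (0.205)(0.00281)·(cos38° − cos135°) = (5.760×10⁻⁴)·(+1.4951) = 8.613×10⁻⁴ J.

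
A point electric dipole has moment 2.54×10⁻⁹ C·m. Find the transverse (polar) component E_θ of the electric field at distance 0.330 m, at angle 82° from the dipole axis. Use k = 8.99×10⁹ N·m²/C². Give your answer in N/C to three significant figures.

E_θ ≈ 629 N/C

For a dipole, E_θ = (kp sinθ)/r³.
kp/r³ = (8.99×10⁹)(2.54×10⁻⁹)/(0.330)³ = 635.4 N/C.
E_θ = 635.4·sin82° = 629.2 N/C.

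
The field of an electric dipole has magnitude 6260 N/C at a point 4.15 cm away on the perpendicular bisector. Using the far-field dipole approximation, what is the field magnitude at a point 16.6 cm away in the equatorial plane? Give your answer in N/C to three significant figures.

Dipole fields scale as 1/r³ in the far field; the geometry is the same at both points.
E₂ = E₁ · (r₁/r₂)³ = 6260 · (4.15/16.6)³.
(r₁/r₂)³ = (0.25)³ = 0.01562.
E₂ ≈ 97.81 N/C.

E ≈ 97.8 N/C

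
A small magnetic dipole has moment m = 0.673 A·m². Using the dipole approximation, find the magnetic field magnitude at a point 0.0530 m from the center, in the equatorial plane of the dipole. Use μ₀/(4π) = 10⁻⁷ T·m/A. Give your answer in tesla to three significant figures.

B ≈ 4.52×10⁻⁴ T

In the equatorial plane B = (μ₀/4π)·m/r³ (half the axial value).
B = (10⁻⁷)·(0.673) / (0.0530)³ = 4.521×10⁻⁴ T.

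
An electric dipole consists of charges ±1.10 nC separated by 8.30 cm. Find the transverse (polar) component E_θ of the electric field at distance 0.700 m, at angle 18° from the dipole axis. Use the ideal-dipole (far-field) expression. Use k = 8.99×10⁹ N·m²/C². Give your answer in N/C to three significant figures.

Dipole moment p = qd = (1.10×10⁻⁹ C)(0.0830 m) = 9.13×10⁻¹¹ C·m.
For a dipole, E_θ = (kp sinθ)/r³.
kp/r³ = (8.99×10⁹)(9.13×10⁻¹¹)/(0.700)³ = 2.393 N/C.
E_θ = 2.393·sin18° = 0.7395 N/C.

E_θ ≈ 0.739 N/C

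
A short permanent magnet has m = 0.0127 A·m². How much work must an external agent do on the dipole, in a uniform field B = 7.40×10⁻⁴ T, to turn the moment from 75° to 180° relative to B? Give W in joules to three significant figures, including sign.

W ≈ 1.18×10⁻⁵ J

W_ext = ΔU = −mB cosθ₂ + mB cosθ₁ = mB(cosθ₁ − cosθ₂).
W = (0.0127)(7.40×10⁻⁴)·(cos75° − cos180°) = (9.398×10⁻⁶)·(+1.2588) = 1.183×10⁻⁵ J.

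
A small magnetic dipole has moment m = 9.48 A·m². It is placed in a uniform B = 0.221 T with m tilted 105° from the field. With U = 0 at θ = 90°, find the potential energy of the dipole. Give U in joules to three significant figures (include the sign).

U ≈ 0.542 J

U = −m·B = −mB cosθ.
U = −(9.48)(0.221)·cos105° = 0.5422 J.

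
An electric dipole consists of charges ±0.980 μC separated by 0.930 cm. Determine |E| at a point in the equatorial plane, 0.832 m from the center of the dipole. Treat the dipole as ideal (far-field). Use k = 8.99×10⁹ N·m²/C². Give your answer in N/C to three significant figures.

E ≈ 142 N/C

Dipole moment p = qd = (9.80×10⁻⁷ C)(0.00930 m) = 9.114×10⁻⁹ C·m.
In the equatorial plane E = kp/r³.
E = (8.99×10⁹)(9.114×10⁻⁹) / (0.832)³ = 142.3 N/C.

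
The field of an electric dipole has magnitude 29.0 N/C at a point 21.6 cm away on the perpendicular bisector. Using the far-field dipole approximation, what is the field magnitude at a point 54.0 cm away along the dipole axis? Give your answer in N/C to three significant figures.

Dipole fields scale as 1/r³ in the far field.
The axial field is twice the equatorial field at the same r, so the geometry factor is 2/1.
E₂ = E₁ · (2/1) · (r₁/r₂)³ = 29.0 · 2 · (21.6/54.0)³.
(r₁/r₂)³ = (0.4)³ = 0.064.
E₂ ≈ 3.712 N/C.

E ≈ 3.71 N/C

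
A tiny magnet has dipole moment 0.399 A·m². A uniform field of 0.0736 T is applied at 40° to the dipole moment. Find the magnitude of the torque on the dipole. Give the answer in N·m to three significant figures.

τ ≈ 0.0189 N·m

Torque on a magnetic dipole: τ = mB sinθ.
τ = (0.399)(0.0736)·sin40° = 0.01888 N·m.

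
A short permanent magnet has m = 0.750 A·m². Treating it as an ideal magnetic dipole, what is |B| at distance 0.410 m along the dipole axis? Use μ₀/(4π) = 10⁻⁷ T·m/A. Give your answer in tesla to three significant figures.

B ≈ 2.18×10⁻⁶ T

On axis B = (μ₀/4π)·2m/r³.
B = 2·(10⁻⁷)·(0.750) / (0.410)³ = 2.176×10⁻⁶ T.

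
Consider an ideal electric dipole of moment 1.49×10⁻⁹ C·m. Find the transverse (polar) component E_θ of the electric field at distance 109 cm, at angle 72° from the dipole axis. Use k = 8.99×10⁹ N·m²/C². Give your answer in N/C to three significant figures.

For a dipole, E_θ = (kp sinθ)/r³.
kp/r³ = (8.99×10⁹)(1.49×10⁻⁹)/(1.09)³ = 10.34 N/C.
E_θ = 10.34·sin72° = 9.837 N/C.

E_θ ≈ 9.84 N/C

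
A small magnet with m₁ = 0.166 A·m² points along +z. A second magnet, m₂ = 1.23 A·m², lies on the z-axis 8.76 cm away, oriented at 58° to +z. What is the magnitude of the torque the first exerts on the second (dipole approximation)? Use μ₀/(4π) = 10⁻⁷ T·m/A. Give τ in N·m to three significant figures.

Dipole B is on the axis of dipole A, so B₁ there is axial: B₁ = (μ₀/4π)·2m₁/r³ along +z.
B₁ = 2(10⁻⁷)(0.166)/(0.0876)³ = 4.939×10⁻⁵ T.
τ = m₂ B₁ sinθ.
τ = (1.23)(4.939×10⁻⁵)·sin58° = 5.152×10⁻⁵ N·m.

τ ≈ 5.15×10⁻⁵ N·m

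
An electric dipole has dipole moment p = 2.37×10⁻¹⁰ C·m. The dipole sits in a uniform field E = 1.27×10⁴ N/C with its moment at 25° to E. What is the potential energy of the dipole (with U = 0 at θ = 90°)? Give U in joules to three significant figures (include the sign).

U = −p·E = −pE cosθ.
U = −(2.37×10⁻¹⁰)(1.27×10⁴)·cos25° = -2.728×10⁻⁶ J.

U ≈ -2.73×10⁻⁶ J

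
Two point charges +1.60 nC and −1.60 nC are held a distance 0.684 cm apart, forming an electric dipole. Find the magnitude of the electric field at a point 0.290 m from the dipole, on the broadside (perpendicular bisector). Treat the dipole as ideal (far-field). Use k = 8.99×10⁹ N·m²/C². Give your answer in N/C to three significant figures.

Dipole moment p = qd = (1.60×10⁻⁹ C)(0.00684 m) = 1.094×10⁻¹¹ C·m.
On the perpendicular bisector E = kp/r³ (half the axial value at the same distance).
E = (8.99×10⁹)(1.094×10⁻¹¹) / (0.290)³ = 4.033 N/C.

E ≈ 4.03 N/C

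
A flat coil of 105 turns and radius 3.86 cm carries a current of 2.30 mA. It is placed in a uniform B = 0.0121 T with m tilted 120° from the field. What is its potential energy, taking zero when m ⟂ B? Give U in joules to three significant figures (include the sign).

m = NIA = NIπa² = 105·(0.00230)·π·(0.0386)² = 0.00113 A·m².
U = −m·B = −mB cosθ.
U = −(0.00113)(0.0121)·cos120° = 6.836×10⁻⁶ J.

U ≈ 6.84×10⁻⁶ J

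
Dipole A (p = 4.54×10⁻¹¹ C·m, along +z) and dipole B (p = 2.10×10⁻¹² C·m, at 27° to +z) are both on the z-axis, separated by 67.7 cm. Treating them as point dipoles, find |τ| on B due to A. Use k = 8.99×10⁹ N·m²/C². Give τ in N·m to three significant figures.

The second dipole sits on the axis of the first, so the field there is axial: E₁ = 2kp₁/r³ along +z.
E₁ = 2(8.99×10⁹)(4.54×10⁻¹¹)/(0.677)³ = 2.631 N/C.
Torque on the second dipole: τ = p₂ E₁ sinθ.
τ = (2.10×10⁻¹²)(2.631)·sin27° = 2.508×10⁻¹² N·m.

τ ≈ 2.51×10⁻¹² N·m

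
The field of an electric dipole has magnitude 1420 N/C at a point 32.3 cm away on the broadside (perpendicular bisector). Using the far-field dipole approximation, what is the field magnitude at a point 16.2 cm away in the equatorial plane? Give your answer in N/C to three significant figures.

Dipole fields scale as 1/r³ in the far field; the geometry is the same at both points.
E₂ = E₁ · (r₁/r₂)³ = 1420 · (32.3/16.2)³.
(r₁/r₂)³ = (1.994)³ = 7.926.
E₂ ≈ 1.126×10⁴ N/C.

E ≈ 1.13×10⁴ N/C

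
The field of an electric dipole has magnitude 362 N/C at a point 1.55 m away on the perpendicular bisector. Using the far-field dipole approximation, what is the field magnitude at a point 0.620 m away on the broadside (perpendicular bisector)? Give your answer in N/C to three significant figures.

E ≈ 5660 N/C

Dipole fields scale as 1/r³ in the far field; the geometry is the same at both points.
E₂ = E₁ · (r₁/r₂)³ = 362 · (1.55/0.620)³.
(r₁/r₂)³ = (2.5)³ = 15.62.
E₂ ≈ 5656 N/C.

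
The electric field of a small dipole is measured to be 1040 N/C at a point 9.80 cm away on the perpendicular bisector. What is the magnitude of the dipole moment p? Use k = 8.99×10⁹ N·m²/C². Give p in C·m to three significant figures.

In the equatorial plane E = kp/r³, so p = Er³/(k).
p = (1040)·(0.0980)³ / (8.99×10⁹) = 1.089×10⁻¹⁰ C·m.

p ≈ 1.09×10⁻¹⁰ C·m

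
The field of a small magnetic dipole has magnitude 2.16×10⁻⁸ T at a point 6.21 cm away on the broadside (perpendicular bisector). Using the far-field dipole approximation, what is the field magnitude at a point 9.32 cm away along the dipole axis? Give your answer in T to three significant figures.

Dipole fields scale as 1/r³ in the far field.
The axial field is twice the equatorial field at the same r, so the geometry factor is 2/1.
B₂ = B₁ · (2/1) · (r₁/r₂)³ = 2.16×10⁻⁸ · 2 · (6.21/9.32)³.
(r₁/r₂)³ = (0.6663)³ = 0.2958.
B₂ ≈ 1.278×10⁻⁸ T.

B ≈ 1.28×10⁻⁸ T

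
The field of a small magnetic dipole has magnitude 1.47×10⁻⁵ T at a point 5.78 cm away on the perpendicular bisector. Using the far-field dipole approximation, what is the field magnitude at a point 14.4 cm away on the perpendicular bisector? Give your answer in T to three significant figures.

B ≈ 9.51×10⁻⁷ T

Dipole fields scale as 1/r³ in the far field; the geometry is the same at both points.
B₂ = B₁ · (r₁/r₂)³ = 1.47×10⁻⁵ · (5.78/14.4)³.
(r₁/r₂)³ = (0.4014)³ = 0.06467.
B₂ ≈ 9.506×10⁻⁷ T.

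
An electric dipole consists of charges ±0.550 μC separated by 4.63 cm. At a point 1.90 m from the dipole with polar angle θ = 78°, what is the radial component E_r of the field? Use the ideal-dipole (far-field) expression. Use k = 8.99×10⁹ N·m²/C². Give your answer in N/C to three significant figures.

Dipole moment p = qd = (5.50×10⁻⁷ C)(0.0463 m) = 2.547×10⁻⁸ C·m.
For a dipole, E_r = (2kp cosθ)/r³.
kp/r³ = (8.99×10⁹)(2.547×10⁻⁸)/(1.90)³ = 33.38 N/C.
E_r = 2·33.38·cos78° = 13.88 N/C.

E_r ≈ 13.9 N/C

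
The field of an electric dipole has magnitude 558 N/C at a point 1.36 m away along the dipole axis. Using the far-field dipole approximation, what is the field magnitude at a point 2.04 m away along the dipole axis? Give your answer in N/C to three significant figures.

E ≈ 165 N/C

Dipole fields scale as 1/r³ in the far field; the geometry is the same at both points.
E₂ = E₁ · (r₁/r₂)³ = 558 · (1.36/2.04)³.
(r₁/r₂)³ = (0.6667)³ = 0.2963.
E₂ ≈ 165.3 N/C.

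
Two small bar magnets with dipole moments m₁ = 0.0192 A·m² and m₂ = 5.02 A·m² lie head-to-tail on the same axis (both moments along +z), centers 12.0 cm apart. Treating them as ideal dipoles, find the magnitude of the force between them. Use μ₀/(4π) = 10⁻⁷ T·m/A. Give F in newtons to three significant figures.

On-axis B of dipole 1: B = (μ₀/4π)·2m₁/r³. Force on dipole 2: F = m₂·dB/dr.
dB/dr = −(μ₀/4π)·6m₁/r⁴, so |F| = (μ₀/4π)·6m₁m₂/r⁴.
F = 6(10⁻⁷)(0.0192)(5.02)/(0.120)⁴ = 2.789×10⁻⁴ N.

F ≈ 2.79×10⁻⁴ N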